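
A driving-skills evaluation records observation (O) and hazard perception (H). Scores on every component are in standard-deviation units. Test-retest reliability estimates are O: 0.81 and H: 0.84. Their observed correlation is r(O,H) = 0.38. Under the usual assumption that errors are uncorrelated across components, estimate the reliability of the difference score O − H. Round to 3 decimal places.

0.718

Var(O−H) = 1 + 1 − 2·0.38 = 2 − 0.76 = 1.24.
With uncorrelated errors the cross-covariances are all true-score covariance, so they carry over unchanged; only the diagonal terms shrink to ρᵢσᵢ².
True-score variance = [0.81 + 0.84] − 0.76 = 1.65 − 0.76 = 0.89.
Reliability = 0.89 / 1.24 = 0.718.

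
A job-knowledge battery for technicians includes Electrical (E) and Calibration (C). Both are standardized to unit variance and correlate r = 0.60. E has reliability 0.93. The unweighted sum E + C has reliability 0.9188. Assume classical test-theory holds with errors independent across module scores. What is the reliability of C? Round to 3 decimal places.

Var(E+C) = 2 + 2·0.60 = 3.200.
True-score variance = ρ_E + ρ_C + 2·0.60, so 0.9188 = (0.93 + ρ_C + 1.20) / 3.200.
ρ_C = 0.9188·3.200 − 0.93 − 1.20 = 0.810.

0.810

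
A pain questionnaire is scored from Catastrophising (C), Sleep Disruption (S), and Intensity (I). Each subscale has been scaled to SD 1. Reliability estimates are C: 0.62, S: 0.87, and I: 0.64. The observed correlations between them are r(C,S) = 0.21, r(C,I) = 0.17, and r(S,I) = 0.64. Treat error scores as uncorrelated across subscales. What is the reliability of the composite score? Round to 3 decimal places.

Var(C+S+I) = 3 + 2·[0.21 + 0.17 + 0.64] = 3 + 2.04 = 5.04.
With uncorrelated errors the cross-covariances are all true-score covariance, so they carry over unchanged; only the diagonal terms shrink to ρᵢσᵢ².
True-score variance = [0.62 + 0.87 + 0.64] + 2.04 = 2.13 + 2.04 = 4.17.
Reliability = 4.17 / 5.04 = 0.827.

0.827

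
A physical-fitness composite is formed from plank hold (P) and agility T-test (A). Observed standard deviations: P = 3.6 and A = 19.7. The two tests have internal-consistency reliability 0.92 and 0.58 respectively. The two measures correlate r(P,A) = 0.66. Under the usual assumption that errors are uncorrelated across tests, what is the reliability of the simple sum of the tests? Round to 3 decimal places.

0.668

Var(P+A) = 3.6² + 19.7² + 2·[3.6·19.7·0.66] = 401.05 + 93.6144 = 494.664.
With uncorrelated errors the cross-covariances are all true-score covariance, so they carry over unchanged; only the diagonal terms shrink to ρᵢσᵢ².
True-score variance = [3.6²·0.92 + 19.7²·0.58] + 93.6144 = 237.015 + 93.6144 = 330.63.
Reliability = 330.63 / 494.664 = 0.668.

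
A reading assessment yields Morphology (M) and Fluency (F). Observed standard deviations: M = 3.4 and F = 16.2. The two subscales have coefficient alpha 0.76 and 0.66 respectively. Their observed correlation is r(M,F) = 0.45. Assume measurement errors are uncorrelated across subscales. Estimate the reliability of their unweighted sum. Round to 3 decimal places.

Var(M+F) = 3.4² + 16.2² + 2·[3.4·16.2·0.45] = 274 + 49.572 = 323.572.
Because errors are independent across components, Cov(Tᵢ,Tⱼ) = Cov(Xᵢ,Xⱼ); the off-diagonal part of the true-score variance is the same as above.
True-score variance = [3.4²·0.76 + 16.2²·0.66] + 49.572 = 181.996 + 49.572 = 231.568.
Reliability = 231.568 / 323.572 = 0.716.

0.716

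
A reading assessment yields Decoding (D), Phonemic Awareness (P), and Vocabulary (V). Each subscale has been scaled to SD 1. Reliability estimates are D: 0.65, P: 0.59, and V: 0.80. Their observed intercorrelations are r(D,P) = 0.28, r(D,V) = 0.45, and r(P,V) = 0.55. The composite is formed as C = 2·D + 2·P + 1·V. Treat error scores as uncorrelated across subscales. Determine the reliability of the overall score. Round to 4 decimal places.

Var(C) = 2² + 2² + 1 + 2·[4·0.28 + 2·0.45 + 2·0.55] = 9 + 6.24 = 15.24.
Under uncorrelated errors the observed covariances equal the true-score covariances, so only the own-variance terms attenuate.
True-score variance = [2²·0.65 + 2²·0.59 + 0.80] + 6.24 = 5.76 + 6.24 = 12.
Reliability = 12 / 15.24 = 0.7874.

0.7874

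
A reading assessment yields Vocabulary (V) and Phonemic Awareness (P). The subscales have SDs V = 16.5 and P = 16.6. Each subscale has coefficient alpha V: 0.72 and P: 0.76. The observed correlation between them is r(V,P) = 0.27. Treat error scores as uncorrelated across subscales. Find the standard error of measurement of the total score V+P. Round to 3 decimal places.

Var(total) = 547.81 + 147.906 = 695.716.
True-score variance = 405.446 + 147.906 = 553.352, so reliability = 0.7954.
Error variance = 695.716 − 553.352 = 142.364; SEM = √142.364 = 11.932.

11.932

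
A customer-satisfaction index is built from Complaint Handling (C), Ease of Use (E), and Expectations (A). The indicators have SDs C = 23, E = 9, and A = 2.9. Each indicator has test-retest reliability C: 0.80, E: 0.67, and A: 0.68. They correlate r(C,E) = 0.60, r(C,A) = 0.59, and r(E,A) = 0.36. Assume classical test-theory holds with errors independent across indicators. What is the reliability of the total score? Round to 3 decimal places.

0.860

Var(C+E+A) = 23² + 9² + 2.9² + 2·[23·9·0.60 + 23·2.9·0.59 + 9·2.9·0.36] = 618.41 + 345.898 = 964.308.
Under uncorrelated errors the observed covariances equal the true-score covariances, so only the own-variance terms attenuate.
True-score variance = [23²·0.80 + 9²·0.67 + 2.9²·0.68] + 345.898 = 483.189 + 345.898 = 829.087.
Reliability = 829.087 / 964.308 = 0.860.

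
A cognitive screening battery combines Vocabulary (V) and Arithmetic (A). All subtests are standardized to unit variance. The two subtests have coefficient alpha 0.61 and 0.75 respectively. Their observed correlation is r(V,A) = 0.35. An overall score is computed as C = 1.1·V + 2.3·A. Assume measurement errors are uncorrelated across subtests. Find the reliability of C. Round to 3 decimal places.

Var(C) = 1.1² + 2.3² + 2·[2.53·0.35] = 6.5 + 1.771 = 8.271.
Under uncorrelated errors the observed covariances equal the true-score covariances, so only the own-variance terms attenuate.
True-score variance = [1.1²·0.61 + 2.3²·0.75] + 1.771 = 4.7056 + 1.771 = 6.4766.
Reliability = 6.4766 / 8.271 = 0.783.

0.783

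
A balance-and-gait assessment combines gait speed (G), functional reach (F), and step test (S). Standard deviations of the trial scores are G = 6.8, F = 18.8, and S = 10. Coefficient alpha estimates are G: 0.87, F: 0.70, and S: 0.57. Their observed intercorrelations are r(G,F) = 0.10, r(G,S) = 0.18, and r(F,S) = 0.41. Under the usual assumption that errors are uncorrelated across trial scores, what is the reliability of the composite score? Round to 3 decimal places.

Var(G+F+S) = 6.8² + 18.8² + 10² + 2·[6.8·18.8·0.10 + 6.8·10·0.18 + 18.8·10·0.41] = 499.68 + 204.208 = 703.888.
Under uncorrelated errors the observed covariances equal the true-score covariances, so only the own-variance terms attenuate.
True-score variance = [6.8²·0.87 + 18.8²·0.70 + 10²·0.57] + 204.208 = 344.637 + 204.208 = 548.845.
Reliability = 548.845 / 703.888 = 0.780.

0.780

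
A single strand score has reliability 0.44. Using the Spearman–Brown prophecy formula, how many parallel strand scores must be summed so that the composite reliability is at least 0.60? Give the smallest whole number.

2

k ≥ ρ*(1−ρ₁)/(ρ₁(1−ρ*)) = 0.60·0.56 / (0.44·0.40) = 1.909.
Smallest integer k = 2.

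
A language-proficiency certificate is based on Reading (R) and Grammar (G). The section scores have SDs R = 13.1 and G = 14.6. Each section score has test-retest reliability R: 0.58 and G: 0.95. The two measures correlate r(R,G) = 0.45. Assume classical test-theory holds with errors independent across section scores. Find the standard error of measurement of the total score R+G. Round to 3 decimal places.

9.096

Var(total) = 384.77 + 172.134 = 556.904.
True-score variance = 302.036 + 172.134 = 474.17, so reliability = 0.8514.
Error variance = 556.904 − 474.17 = 82.7342; SEM = √82.7342 = 9.096.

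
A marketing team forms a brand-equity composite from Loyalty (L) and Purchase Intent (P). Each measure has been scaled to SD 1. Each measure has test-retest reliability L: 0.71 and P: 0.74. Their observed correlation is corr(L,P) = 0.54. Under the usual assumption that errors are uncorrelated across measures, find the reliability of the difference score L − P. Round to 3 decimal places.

0.402

Var(L−P) = 1 + 1 − 2·0.54 = 2 − 1.08 = 0.92.
Under uncorrelated errors the observed covariances equal the true-score covariances, so only the own-variance terms attenuate.
True-score variance = [0.71 + 0.74] − 1.08 = 1.45 − 1.08 = 0.37.
Reliability = 0.37 / 0.92 = 0.402.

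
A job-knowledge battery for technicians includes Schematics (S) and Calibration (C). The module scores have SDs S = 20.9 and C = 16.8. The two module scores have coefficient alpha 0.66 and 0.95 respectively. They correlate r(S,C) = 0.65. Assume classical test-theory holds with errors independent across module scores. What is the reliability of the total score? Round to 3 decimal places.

Var(S+C) = 20.9² + 16.8² + 2·[20.9·16.8·0.65] = 719.05 + 456.456 = 1175.51.
Under uncorrelated errors the observed covariances equal the true-score covariances, so only the own-variance terms attenuate.
True-score variance = [20.9²·0.66 + 16.8²·0.95] + 456.456 = 556.423 + 456.456 = 1012.88.
Reliability = 1012.88 / 1175.51 = 0.862.

0.862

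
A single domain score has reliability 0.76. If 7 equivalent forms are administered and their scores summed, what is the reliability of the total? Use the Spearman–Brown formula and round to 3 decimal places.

0.957

ρ_k = kρ / (1 + (k−1)ρ) = 7·0.76 / (1 + 6·0.76) = 5.320 / 5.560 = 0.957.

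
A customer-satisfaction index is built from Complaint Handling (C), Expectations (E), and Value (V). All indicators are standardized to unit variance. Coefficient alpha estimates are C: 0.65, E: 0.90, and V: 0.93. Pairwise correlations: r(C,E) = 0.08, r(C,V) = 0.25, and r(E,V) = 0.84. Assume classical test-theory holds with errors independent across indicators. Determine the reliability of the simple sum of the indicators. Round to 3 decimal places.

Var(C+E+V) = 3 + 2·[0.08 + 0.25 + 0.84] = 3 + 2.34 = 5.34.
With uncorrelated errors the cross-covariances are all true-score covariance, so they carry over unchanged; only the diagonal terms shrink to ρᵢσᵢ².
True-score variance = [0.65 + 0.90 + 0.93] + 2.34 = 2.48 + 2.34 = 4.82.
Reliability = 4.82 / 5.34 = 0.903.

0.903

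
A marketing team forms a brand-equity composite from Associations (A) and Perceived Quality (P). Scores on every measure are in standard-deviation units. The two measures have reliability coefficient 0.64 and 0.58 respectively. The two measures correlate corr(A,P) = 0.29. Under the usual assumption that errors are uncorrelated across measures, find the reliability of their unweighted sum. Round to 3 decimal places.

Var(A+P) = 2 + 2·[0.29] = 2 + 0.58 = 2.58.
Under uncorrelated errors the observed covariances equal the true-score covariances, so only the own-variance terms attenuate.
True-score variance = [0.64 + 0.58] + 0.58 = 1.22 + 0.58 = 1.8.
Reliability = 1.8 / 2.58 = 0.698.

0.698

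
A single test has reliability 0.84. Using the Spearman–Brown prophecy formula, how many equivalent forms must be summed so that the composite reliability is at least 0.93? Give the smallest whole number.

3

k ≥ ρ*(1−ρ₁)/(ρ₁(1−ρ*)) = 0.93·0.16 / (0.84·0.07) = 2.531.
Smallest integer k = 3.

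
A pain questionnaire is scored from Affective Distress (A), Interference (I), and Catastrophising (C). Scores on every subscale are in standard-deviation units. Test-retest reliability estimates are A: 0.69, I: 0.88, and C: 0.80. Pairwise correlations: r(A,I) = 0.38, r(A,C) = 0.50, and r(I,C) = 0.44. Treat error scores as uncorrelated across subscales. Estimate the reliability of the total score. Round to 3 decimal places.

0.888

Var(A+I+C) = 3 + 2·[0.38 + 0.50 + 0.44] = 3 + 2.64 = 5.64.
With uncorrelated errors the cross-covariances are all true-score covariance, so they carry over unchanged; only the diagonal terms shrink to ρᵢσᵢ².
True-score variance = [0.69 + 0.88 + 0.80] + 2.64 = 2.37 + 2.64 = 5.01.
Reliability = 5.01 / 5.64 = 0.888.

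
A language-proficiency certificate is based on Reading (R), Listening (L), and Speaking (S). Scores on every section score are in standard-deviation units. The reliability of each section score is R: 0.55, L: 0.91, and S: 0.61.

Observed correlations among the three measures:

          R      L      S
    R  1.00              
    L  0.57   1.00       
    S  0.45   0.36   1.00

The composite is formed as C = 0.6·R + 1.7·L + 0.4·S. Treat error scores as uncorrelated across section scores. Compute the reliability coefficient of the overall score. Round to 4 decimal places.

Var(C) = 0.6² + 1.7² + 0.4² + 2·[1.02·0.57 + 0.24·0.45 + 0.68·0.36] = 3.41 + 1.8684 = 5.2784.
Because errors are independent across components, Cov(Tᵢ,Tⱼ) = Cov(Xᵢ,Xⱼ); the off-diagonal part of the true-score variance is the same as above.
True-score variance = [0.6²·0.55 + 1.7²·0.91 + 0.4²·0.61] + 1.8684 = 2.9255 + 1.8684 = 4.7939.
Reliability = 4.7939 / 5.2784 = 0.9082.

0.9082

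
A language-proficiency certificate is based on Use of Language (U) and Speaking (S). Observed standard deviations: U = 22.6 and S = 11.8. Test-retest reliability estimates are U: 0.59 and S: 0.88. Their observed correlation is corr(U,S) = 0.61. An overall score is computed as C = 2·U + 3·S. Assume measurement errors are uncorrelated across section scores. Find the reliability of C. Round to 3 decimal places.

0.812

Var(C) = 2²·22.6² + 3²·11.8² + 2·[6·22.6·11.8·0.61] = 3296.2 + 1952.1 = 5248.3.
Under uncorrelated errors the observed covariances equal the true-score covariances, so only the own-variance terms attenuate.
True-score variance = [2²·22.6²·0.59 + 3²·11.8²·0.88] + 1952.1 = 2308.17 + 1952.1 = 4260.27.
Reliability = 4260.27 / 5248.3 = 0.812.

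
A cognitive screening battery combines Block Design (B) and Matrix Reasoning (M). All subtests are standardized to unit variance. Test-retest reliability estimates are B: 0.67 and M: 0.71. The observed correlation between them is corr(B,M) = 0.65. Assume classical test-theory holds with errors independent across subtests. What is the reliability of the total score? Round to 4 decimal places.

0.8121

Var(B+M) = 2 + 2·[0.65] = 2 + 1.3 = 3.3.
Because errors are independent across components, Cov(Tᵢ,Tⱼ) = Cov(Xᵢ,Xⱼ); the off-diagonal part of the true-score variance is the same as above.
True-score variance = [0.67 + 0.71] + 1.3 = 1.38 + 1.3 = 2.68.
Reliability = 2.68 / 3.3 = 0.8121.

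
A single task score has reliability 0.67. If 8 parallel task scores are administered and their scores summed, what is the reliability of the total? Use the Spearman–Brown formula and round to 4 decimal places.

0.9420

ρ_k = kρ / (1 + (k−1)ρ) = 8·0.67 / (1 + 7·0.67) = 5.360 / 5.690 = 0.9420.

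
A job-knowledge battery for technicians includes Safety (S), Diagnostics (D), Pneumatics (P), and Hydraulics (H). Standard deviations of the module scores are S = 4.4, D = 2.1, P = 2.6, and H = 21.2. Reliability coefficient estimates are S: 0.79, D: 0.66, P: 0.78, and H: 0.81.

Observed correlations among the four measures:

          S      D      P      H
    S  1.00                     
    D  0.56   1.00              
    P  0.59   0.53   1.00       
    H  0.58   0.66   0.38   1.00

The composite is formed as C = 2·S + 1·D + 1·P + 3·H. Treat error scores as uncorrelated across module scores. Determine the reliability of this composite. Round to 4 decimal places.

Var(C) = 2²·4.4² + 2.1² + 2.6² + 3²·21.2² + 2·[2·4.4·2.1·0.56 + 2·4.4·2.6·0.59 + 6·4.4·21.2·0.58 + 2.1·2.6·0.53 + 3·2.1·21.2·0.66 + 3·2.6·21.2·0.38] = 4133.57 + 1004.69 = 5138.26.
With uncorrelated errors the cross-covariances are all true-score covariance, so they carry over unchanged; only the diagonal terms shrink to ρᵢσᵢ².
True-score variance = [2²·4.4²·0.79 + 2.1²·0.66 + 2.6²·0.78 + 3²·21.2²·0.81] + 1004.69 = 3345.78 + 1004.69 = 4350.46.
Reliability = 4350.46 / 5138.26 = 0.8467.

0.8467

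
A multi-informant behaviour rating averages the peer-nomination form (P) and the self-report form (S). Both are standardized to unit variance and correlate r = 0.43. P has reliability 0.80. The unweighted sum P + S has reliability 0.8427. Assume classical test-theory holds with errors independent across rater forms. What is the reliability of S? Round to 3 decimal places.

0.750

Var(P+S) = 2 + 2·0.43 = 2.860.
True-score variance = ρ_P + ρ_S + 2·0.43, so 0.8427 = (0.80 + ρ_S + 0.86) / 2.860.
ρ_S = 0.8427·2.860 − 0.80 − 0.86 = 0.750.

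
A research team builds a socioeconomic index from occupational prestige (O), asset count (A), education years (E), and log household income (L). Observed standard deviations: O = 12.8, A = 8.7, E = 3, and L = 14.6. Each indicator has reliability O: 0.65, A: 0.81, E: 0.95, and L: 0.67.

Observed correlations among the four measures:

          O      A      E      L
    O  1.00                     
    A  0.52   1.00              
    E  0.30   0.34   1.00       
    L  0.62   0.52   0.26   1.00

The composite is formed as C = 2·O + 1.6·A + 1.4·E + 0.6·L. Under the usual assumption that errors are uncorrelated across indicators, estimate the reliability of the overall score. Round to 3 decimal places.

Var(C) = 2²·12.8² + 1.6²·8.7² + 1.4²·3² + 0.6²·14.6² + 2·[3.2·12.8·8.7·0.52 + 2.8·12.8·3·0.30 + 1.2·12.8·14.6·0.62 + 2.24·8.7·3·0.34 + 0.96·8.7·14.6·0.52 + 0.84·3·14.6·0.26] = 943.504 + 898.9 = 1842.4.
Under uncorrelated errors the observed covariances equal the true-score covariances, so only the own-variance terms attenuate.
True-score variance = [2²·12.8²·0.65 + 1.6²·8.7²·0.81 + 1.4²·3²·0.95 + 0.6²·14.6²·0.67] + 898.9 = 651.107 + 898.9 = 1550.01.
Reliability = 1550.01 / 1842.4 = 0.841.

0.841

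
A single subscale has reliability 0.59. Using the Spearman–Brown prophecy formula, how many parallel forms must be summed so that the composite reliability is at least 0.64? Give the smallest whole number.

2

k ≥ ρ*(1−ρ₁)/(ρ₁(1−ρ*)) = 0.64·0.41 / (0.59·0.36) = 1.235.
Smallest integer k = 2.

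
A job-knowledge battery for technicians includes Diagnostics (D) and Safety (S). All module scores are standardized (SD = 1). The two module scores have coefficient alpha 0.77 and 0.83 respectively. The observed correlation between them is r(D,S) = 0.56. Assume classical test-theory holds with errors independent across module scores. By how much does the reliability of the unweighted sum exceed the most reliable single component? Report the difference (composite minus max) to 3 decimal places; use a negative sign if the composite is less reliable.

Var(sum) = 2 + 1.12 = 3.12; true-score variance = 1.6 + 1.12 = 2.72; composite reliability = 0.8718.
Max component reliability = 0.8300.
Difference = 0.8718 − 0.8300 = 0.042.

0.042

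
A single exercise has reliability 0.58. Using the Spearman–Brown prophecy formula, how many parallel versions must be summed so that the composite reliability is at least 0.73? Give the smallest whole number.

k ≥ ρ*(1−ρ₁)/(ρ₁(1−ρ*)) = 0.73·0.42 / (0.58·0.27) = 1.958.
Smallest integer k = 2.

2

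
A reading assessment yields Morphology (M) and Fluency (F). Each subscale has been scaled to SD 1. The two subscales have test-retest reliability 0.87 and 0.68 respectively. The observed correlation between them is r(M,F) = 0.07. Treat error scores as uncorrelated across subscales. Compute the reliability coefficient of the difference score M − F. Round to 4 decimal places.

0.7581

Var(M−F) = 1 + 1 − 2·0.07 = 2 − 0.14 = 1.86.
Under uncorrelated errors the observed covariances equal the true-score covariances, so only the own-variance terms attenuate.
True-score variance = [0.87 + 0.68] − 0.14 = 1.55 − 0.14 = 1.41.
Reliability = 1.41 / 1.86 = 0.7581.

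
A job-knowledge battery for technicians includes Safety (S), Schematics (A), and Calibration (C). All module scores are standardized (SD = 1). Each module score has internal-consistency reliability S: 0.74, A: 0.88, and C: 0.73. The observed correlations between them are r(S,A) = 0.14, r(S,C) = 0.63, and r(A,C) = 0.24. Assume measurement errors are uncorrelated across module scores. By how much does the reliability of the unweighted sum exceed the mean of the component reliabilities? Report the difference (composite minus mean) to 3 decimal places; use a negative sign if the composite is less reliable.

Var(sum) = 3 + 2.02 = 5.02; true-score variance = 2.35 + 2.02 = 4.37; composite reliability = 0.8705.
Mean component reliability = 0.7833.
Difference = 0.8705 − 0.7833 = 0.087.

0.087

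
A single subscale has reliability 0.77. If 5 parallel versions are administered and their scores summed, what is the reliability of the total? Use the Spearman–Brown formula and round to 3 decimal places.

ρ_k = kρ / (1 + (k−1)ρ) = 5·0.77 / (1 + 4·0.77) = 3.850 / 4.080 = 0.944.

0.944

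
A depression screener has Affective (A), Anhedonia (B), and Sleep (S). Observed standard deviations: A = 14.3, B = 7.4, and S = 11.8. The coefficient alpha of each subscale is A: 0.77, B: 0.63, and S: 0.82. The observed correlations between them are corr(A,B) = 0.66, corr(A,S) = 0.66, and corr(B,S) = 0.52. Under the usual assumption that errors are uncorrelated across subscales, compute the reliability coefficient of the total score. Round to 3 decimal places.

Var(A+B+S) = 14.3² + 7.4² + 11.8² + 2·[14.3·7.4·0.66 + 14.3·11.8·0.66 + 7.4·11.8·0.52] = 398.49 + 453.232 = 851.722.
With uncorrelated errors the cross-covariances are all true-score covariance, so they carry over unchanged; only the diagonal terms shrink to ρᵢσᵢ².
True-score variance = [14.3²·0.77 + 7.4²·0.63 + 11.8²·0.82] + 453.232 = 306.133 + 453.232 = 759.365.
Reliability = 759.365 / 851.722 = 0.892.

0.892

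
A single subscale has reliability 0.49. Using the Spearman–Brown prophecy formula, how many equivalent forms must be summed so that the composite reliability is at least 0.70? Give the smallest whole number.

3

k ≥ ρ*(1−ρ₁)/(ρ₁(1−ρ*)) = 0.70·0.51 / (0.49·0.30) = 2.429.
Smallest integer k = 3.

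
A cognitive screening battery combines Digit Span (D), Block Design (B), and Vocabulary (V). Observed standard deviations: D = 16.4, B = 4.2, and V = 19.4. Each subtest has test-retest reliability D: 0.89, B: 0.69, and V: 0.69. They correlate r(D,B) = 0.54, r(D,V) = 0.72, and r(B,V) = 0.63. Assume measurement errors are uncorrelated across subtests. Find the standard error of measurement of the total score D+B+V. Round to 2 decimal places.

Var(total) = 662.96 + 635.206 = 1298.17.
True-score variance = 511.234 + 635.206 = 1146.44, so reliability = 0.8831.
Error variance = 1298.17 − 1146.44 = 151.726; SEM = √151.726 = 12.32.

12.32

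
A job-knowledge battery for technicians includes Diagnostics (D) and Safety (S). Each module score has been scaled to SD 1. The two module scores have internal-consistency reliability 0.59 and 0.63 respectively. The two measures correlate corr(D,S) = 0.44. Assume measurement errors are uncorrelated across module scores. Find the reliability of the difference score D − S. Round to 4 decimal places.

Var(D−S) = 1 + 1 − 2·0.44 = 2 − 0.88 = 1.12.
With uncorrelated errors the cross-covariances are all true-score covariance, so they carry over unchanged; only the diagonal terms shrink to ρᵢσᵢ².
True-score variance = [0.59 + 0.63] − 0.88 = 1.22 − 0.88 = 0.34.
Reliability = 0.34 / 1.12 = 0.3036.

0.3036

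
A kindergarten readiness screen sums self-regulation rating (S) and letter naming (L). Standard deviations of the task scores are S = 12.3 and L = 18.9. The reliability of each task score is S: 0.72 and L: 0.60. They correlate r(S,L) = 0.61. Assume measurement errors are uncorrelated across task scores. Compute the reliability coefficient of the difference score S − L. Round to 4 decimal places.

0.1763

Var(S−L) = 12.3² + 18.9² − 2·12.3·18.9·0.61 = 508.5 − 283.613 = 224.887.
Under uncorrelated errors the observed covariances equal the true-score covariances, so only the own-variance terms attenuate.
True-score variance = [12.3²·0.72 + 18.9²·0.60] − 283.613 = 323.255 − 283.613 = 39.6414.
Reliability = 39.6414 / 224.887 = 0.1763.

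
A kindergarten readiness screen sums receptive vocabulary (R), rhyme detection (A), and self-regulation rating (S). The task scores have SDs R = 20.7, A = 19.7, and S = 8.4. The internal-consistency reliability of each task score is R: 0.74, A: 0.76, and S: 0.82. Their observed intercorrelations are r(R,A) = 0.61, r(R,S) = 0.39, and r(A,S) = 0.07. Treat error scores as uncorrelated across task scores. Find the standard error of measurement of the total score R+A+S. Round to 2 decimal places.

Var(total) = 887.14 + 656.297 = 1543.44.
True-score variance = 669.89 + 656.297 = 1326.19, so reliability = 0.8592.
Error variance = 1543.44 − 1326.19 = 217.25; SEM = √217.25 = 14.74.

14.74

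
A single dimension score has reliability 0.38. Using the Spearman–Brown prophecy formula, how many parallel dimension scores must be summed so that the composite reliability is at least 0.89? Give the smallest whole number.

k ≥ ρ*(1−ρ₁)/(ρ₁(1−ρ*)) = 0.89·0.62 / (0.38·0.11) = 13.201.
Smallest integer k = 14.

14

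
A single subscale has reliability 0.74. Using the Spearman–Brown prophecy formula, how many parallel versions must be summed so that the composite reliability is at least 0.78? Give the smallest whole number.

k ≥ ρ*(1−ρ₁)/(ρ₁(1−ρ*)) = 0.78·0.26 / (0.74·0.22) = 1.246.
Smallest integer k = 2.

2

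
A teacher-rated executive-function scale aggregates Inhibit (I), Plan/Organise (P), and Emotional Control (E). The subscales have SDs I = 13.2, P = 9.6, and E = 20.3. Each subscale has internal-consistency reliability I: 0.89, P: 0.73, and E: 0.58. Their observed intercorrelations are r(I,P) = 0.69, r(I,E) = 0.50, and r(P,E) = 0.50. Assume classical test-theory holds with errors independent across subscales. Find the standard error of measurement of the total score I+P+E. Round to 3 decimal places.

14.735

Var(total) = 678.49 + 637.714 = 1316.2.
True-score variance = 461.363 + 637.714 = 1099.08, so reliability = 0.8350.
Error variance = 1316.2 − 1099.08 = 217.127; SEM = √217.127 = 14.735.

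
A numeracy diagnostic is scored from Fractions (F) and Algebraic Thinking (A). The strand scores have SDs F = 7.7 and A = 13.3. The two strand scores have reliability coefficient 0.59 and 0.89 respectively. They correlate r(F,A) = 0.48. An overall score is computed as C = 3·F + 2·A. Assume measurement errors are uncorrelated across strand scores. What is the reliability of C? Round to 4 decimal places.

0.8380

Var(C) = 3²·7.7² + 2²·13.3² + 2·[6·7.7·13.3·0.48] = 1241.17 + 589.882 = 1831.05.
Because errors are independent across components, Cov(Tᵢ,Tⱼ) = Cov(Xᵢ,Xⱼ); the off-diagonal part of the true-score variance is the same as above.
True-score variance = [3²·7.7²·0.59 + 2²·13.3²·0.89] + 589.882 = 944.558 + 589.882 = 1534.44.
Reliability = 1534.44 / 1831.05 = 0.8380.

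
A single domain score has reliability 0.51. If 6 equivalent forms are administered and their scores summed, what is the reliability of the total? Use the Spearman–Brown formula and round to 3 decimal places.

ρ_k = kρ / (1 + (k−1)ρ) = 6·0.51 / (1 + 5·0.51) = 3.060 / 3.550 = 0.862.

0.862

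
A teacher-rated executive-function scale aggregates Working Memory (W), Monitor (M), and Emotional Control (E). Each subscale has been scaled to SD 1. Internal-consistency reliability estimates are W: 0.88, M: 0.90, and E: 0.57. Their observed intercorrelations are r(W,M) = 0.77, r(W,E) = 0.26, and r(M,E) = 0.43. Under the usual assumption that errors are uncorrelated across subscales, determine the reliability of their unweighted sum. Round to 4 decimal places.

Var(W+M+E) = 3 + 2·[0.77 + 0.26 + 0.43] = 3 + 2.92 = 5.92.
With uncorrelated errors the cross-covariances are all true-score covariance, so they carry over unchanged; only the diagonal terms shrink to ρᵢσᵢ².
True-score variance = [0.88 + 0.90 + 0.57] + 2.92 = 2.35 + 2.92 = 5.27.
Reliability = 5.27 / 5.92 = 0.8902.

0.8902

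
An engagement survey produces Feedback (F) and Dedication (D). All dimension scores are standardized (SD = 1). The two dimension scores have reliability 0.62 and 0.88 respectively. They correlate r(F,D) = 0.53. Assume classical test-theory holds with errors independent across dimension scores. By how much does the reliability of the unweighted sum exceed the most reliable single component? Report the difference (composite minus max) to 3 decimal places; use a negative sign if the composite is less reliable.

Var(sum) = 2 + 1.06 = 3.06; true-score variance = 1.5 + 1.06 = 2.56; composite reliability = 0.8366.
Max component reliability = 0.8800.
Difference = 0.8366 − 0.8800 = -0.043.

-0.043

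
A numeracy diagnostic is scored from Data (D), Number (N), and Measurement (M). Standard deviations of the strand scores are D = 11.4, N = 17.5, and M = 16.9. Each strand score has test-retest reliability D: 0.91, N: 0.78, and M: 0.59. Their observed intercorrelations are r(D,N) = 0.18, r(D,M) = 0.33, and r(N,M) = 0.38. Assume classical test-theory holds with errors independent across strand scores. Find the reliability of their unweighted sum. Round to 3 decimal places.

Var(D+N+M) = 11.4² + 17.5² + 16.9² + 2·[11.4·17.5·0.18 + 11.4·16.9·0.33 + 17.5·16.9·0.38] = 721.82 + 423.746 = 1145.57.
Under uncorrelated errors the observed covariances equal the true-score covariances, so only the own-variance terms attenuate.
True-score variance = [11.4²·0.91 + 17.5²·0.78 + 16.9²·0.59] + 423.746 = 525.649 + 423.746 = 949.394.
Reliability = 949.394 / 1145.57 = 0.829.

0.829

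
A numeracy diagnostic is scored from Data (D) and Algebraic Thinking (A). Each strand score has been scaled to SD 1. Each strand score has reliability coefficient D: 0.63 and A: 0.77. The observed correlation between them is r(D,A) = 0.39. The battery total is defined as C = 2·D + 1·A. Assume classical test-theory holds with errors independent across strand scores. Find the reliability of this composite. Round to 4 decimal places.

Var(C) = 2² + 1 + 2·[2·0.39] = 5 + 1.56 = 6.56.
With uncorrelated errors the cross-covariances are all true-score covariance, so they carry over unchanged; only the diagonal terms shrink to ρᵢσᵢ².
True-score variance = [2²·0.63 + 0.77] + 1.56 = 3.29 + 1.56 = 4.85.
Reliability = 4.85 / 6.56 = 0.7393.

0.7393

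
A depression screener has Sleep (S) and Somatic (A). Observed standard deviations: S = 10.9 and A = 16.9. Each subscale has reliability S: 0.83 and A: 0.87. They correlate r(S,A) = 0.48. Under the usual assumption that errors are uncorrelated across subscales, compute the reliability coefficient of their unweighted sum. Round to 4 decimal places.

Var(S+A) = 10.9² + 16.9² + 2·[10.9·16.9·0.48] = 404.42 + 176.842 = 581.262.
With uncorrelated errors the cross-covariances are all true-score covariance, so they carry over unchanged; only the diagonal terms shrink to ρᵢσᵢ².
True-score variance = [10.9²·0.83 + 16.9²·0.87] + 176.842 = 347.093 + 176.842 = 523.935.
Reliability = 523.935 / 581.262 = 0.9014.

0.9014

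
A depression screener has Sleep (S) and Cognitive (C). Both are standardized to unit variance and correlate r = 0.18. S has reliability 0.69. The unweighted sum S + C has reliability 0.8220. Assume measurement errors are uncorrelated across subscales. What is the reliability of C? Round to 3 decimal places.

Var(S+C) = 2 + 2·0.18 = 2.360.
True-score variance = ρ_S + ρ_C + 2·0.18, so 0.8220 = (0.69 + ρ_C + 0.36) / 2.360.
ρ_C = 0.8220·2.360 − 0.69 − 0.36 = 0.890.

0.890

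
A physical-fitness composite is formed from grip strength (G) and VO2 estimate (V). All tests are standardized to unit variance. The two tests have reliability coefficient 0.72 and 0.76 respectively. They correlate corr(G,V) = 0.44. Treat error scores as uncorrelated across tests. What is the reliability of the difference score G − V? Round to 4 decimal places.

Var(G−V) = 1 + 1 − 2·0.44 = 2 − 0.88 = 1.12.
Under uncorrelated errors the observed covariances equal the true-score covariances, so only the own-variance terms attenuate.
True-score variance = [0.72 + 0.76] − 0.88 = 1.48 − 0.88 = 0.6.
Reliability = 0.6 / 1.12 = 0.5357.

0.5357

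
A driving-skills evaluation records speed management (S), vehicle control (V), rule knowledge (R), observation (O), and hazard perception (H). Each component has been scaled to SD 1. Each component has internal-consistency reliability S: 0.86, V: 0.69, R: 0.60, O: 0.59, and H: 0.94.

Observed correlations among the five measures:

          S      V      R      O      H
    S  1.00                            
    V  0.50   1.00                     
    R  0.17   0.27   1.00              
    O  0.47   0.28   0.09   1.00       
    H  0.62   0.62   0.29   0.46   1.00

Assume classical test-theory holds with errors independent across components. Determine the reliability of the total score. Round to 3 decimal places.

0.895

Var(S+V+R+O+H) = 5 + 2·[0.50 + 0.17 + 0.47 + 0.62 + 0.27 + 0.28 + 0.62 + 0.09 + 0.29 + 0.46] = 5 + 7.54 = 12.54.
With uncorrelated errors the cross-covariances are all true-score covariance, so they carry over unchanged; only the diagonal terms shrink to ρᵢσᵢ².
True-score variance = [0.86 + 0.69 + 0.60 + 0.59 + 0.94] + 7.54 = 3.68 + 7.54 = 11.22.
Reliability = 11.22 / 12.54 = 0.895.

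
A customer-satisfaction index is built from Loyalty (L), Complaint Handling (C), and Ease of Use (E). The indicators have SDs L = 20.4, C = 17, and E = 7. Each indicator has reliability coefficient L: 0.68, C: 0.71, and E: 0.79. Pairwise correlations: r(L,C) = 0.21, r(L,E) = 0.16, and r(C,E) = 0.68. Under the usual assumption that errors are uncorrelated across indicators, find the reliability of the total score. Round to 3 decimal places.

Var(L+C+E) = 20.4² + 17² + 7² + 2·[20.4·17·0.21 + 20.4·7·0.16 + 17·7·0.68] = 754.16 + 353.192 = 1107.35.
Because errors are independent across components, Cov(Tᵢ,Tⱼ) = Cov(Xᵢ,Xⱼ); the off-diagonal part of the true-score variance is the same as above.
True-score variance = [20.4²·0.68 + 17²·0.71 + 7²·0.79] + 353.192 = 526.889 + 353.192 = 880.081.
Reliability = 880.081 / 1107.35 = 0.795.

0.795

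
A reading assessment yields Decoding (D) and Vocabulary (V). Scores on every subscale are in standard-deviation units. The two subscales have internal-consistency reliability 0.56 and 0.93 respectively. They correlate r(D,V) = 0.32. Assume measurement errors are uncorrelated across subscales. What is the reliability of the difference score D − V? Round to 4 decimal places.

Var(D−V) = 1 + 1 − 2·0.32 = 2 − 0.64 = 1.36.
With uncorrelated errors the cross-covariances are all true-score covariance, so they carry over unchanged; only the diagonal terms shrink to ρᵢσᵢ².
True-score variance = [0.56 + 0.93] − 0.64 = 1.49 − 0.64 = 0.85.
Reliability = 0.85 / 1.36 = 0.6250.

0.6250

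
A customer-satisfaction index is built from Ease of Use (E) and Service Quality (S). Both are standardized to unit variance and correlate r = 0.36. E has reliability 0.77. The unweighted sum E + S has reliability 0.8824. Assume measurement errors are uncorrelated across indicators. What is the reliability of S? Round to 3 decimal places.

0.910

Var(E+S) = 2 + 2·0.36 = 2.720.
True-score variance = ρ_E + ρ_S + 2·0.36, so 0.8824 = (0.77 + ρ_S + 0.72) / 2.720.
ρ_S = 0.8824·2.720 − 0.77 − 0.72 = 0.910.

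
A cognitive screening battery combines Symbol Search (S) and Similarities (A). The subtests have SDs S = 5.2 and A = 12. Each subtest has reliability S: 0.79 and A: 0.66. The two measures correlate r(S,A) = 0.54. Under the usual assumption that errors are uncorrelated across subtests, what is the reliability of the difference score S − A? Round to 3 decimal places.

Var(S−A) = 5.2² + 12² − 2·5.2·12·0.54 = 171.04 − 67.392 = 103.648.
Because errors are independent across components, Cov(Tᵢ,Tⱼ) = Cov(Xᵢ,Xⱼ); the off-diagonal part of the true-score variance is the same as above.
True-score variance = [5.2²·0.79 + 12²·0.66] − 67.392 = 116.402 − 67.392 = 49.0096.
Reliability = 49.0096 / 103.648 = 0.473.

0.473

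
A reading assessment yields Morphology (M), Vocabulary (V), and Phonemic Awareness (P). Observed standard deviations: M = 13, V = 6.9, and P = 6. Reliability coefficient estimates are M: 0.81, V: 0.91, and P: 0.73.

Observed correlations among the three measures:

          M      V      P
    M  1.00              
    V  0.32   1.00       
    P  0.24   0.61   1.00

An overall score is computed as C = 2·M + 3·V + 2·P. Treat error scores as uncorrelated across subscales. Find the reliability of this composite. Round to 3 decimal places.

Var(C) = 2²·13² + 3²·6.9² + 2²·6² + 2·[6·13·6.9·0.32 + 4·13·6·0.24 + 6·6.9·6·0.61] = 1248.49 + 797.256 = 2045.75.
Under uncorrelated errors the observed covariances equal the true-score covariances, so only the own-variance terms attenuate.
True-score variance = [2²·13²·0.81 + 3²·6.9²·0.91 + 2²·6²·0.73] + 797.256 = 1042.61 + 797.256 = 1839.86.
Reliability = 1839.86 / 2045.75 = 0.899.

0.899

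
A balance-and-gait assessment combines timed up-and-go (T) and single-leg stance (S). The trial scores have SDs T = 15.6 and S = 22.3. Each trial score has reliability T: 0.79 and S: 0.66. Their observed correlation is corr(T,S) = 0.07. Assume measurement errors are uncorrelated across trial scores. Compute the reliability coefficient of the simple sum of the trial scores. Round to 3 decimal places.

0.721

Var(T+S) = 15.6² + 22.3² + 2·[15.6·22.3·0.07] = 740.65 + 48.7032 = 789.353.
Because errors are independent across components, Cov(Tᵢ,Tⱼ) = Cov(Xᵢ,Xⱼ); the off-diagonal part of the true-score variance is the same as above.
True-score variance = [15.6²·0.79 + 22.3²·0.66] + 48.7032 = 520.466 + 48.7032 = 569.169.
Reliability = 569.169 / 789.353 = 0.721.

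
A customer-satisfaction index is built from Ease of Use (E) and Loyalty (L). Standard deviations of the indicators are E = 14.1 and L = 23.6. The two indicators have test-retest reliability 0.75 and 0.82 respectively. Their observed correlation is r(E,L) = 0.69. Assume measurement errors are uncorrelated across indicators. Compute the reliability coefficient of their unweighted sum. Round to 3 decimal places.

Var(E+L) = 14.1² + 23.6² + 2·[14.1·23.6·0.69] = 755.77 + 459.209 = 1214.98.
With uncorrelated errors the cross-covariances are all true-score covariance, so they carry over unchanged; only the diagonal terms shrink to ρᵢσᵢ².
True-score variance = [14.1²·0.75 + 23.6²·0.82] + 459.209 = 605.815 + 459.209 = 1065.02.
Reliability = 1065.02 / 1214.98 = 0.877.

0.877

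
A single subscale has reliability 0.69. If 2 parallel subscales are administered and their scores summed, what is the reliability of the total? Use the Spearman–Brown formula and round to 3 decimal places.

ρ_k = kρ / (1 + (k−1)ρ) = 2·0.69 / (1 + 1·0.69) = 1.380 / 1.690 = 0.817.

0.817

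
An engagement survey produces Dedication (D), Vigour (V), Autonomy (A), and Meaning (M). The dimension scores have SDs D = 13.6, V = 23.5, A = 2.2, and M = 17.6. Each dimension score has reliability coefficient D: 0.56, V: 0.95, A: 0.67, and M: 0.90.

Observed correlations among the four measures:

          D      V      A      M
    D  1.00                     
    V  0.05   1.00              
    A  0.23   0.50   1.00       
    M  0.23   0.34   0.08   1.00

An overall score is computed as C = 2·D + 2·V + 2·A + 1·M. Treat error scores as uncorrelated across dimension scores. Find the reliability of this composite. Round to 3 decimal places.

Var(C) = 2²·13.6² + 2²·23.5² + 2²·2.2² + 17.6² + 2·[4·13.6·23.5·0.05 + 4·13.6·2.2·0.23 + 2·13.6·17.6·0.23 + 4·23.5·2.2·0.50 + 2·23.5·17.6·0.34 + 2·2.2·17.6·0.08] = 3277.96 + 1184.79 = 4462.75.
Under uncorrelated errors the observed covariances equal the true-score covariances, so only the own-variance terms attenuate.
True-score variance = [2²·13.6²·0.56 + 2²·23.5²·0.95 + 2²·2.2²·0.67 + 17.6²·0.90] + 1184.79 = 2804.62 + 1184.79 = 3989.41.
Reliability = 3989.41 / 4462.75 = 0.894.

0.894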